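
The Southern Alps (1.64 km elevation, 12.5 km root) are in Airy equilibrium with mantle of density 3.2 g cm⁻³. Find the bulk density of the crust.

2.83 g cm⁻³

ρ_c h = (ρ_m − ρ_c) r → ρ_c (h + r) = ρ_m r → ρ_c = ρ_m r / (h + r).
ρ_c = 3.2 × 12.5 km / (1.64 km + 12.5 km) = 2.83 g cm⁻³.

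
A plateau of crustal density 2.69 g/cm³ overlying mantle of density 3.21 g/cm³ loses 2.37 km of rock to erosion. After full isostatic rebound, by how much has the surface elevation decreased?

0.384 km

Rebound u = e ρ_c/ρ_m = 2.37 km × 2.69/3.21 = 1.986 km.
Net surface drop = e − u = 2.37 km − 1.986 km = e (ρ_m − ρ_c)/ρ_m = 0.384 km.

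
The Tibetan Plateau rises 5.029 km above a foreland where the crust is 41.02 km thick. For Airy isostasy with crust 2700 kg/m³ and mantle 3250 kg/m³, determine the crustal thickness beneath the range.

Root depth r = h ρ_c / (ρ_m − ρ_c) = 5.029 km × 2700 / 550 = 24.69 km.
Total thickness = T + h + r = 41.02 km + 5.029 km + 24.69 km = 70.7 km.

70.7 km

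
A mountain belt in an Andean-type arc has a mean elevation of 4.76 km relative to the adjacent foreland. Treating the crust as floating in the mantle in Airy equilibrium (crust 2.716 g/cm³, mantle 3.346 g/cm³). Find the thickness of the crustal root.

Equating mass per unit area of the two columns: the weight of the topography is balanced by the buoyancy of the root, ρ_c h = (ρ_m − ρ_c) r.
r = h · ρ_c / (ρ_m − ρ_c) = 4.76 km × 2.716 / (3.346 − 2.716) = 20.5 km.

20.5 km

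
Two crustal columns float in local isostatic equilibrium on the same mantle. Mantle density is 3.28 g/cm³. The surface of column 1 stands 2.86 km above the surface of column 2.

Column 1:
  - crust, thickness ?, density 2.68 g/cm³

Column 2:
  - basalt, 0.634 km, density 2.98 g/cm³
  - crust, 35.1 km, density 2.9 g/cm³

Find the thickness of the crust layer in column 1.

38.2 km

Take the compensation level at the base of the deeper column (depth z_c below the surface of column 1) and equate Σ ρ_i t_i down to z_c; mantle fills any gap and the z_c terms cancel.
Column 1: x×2.68 + (z_c − 0 − x)×3.28
Column 2: 2.86×0 + 0.634×2.98 + 35.1×2.9 + (z_c − 2.86 − 35.734)×3.28
The z_c×3.28 term appears on both sides and cancels. Collect the known terms of each column as K = Σ(ρt)_known − 3.28 × (depth of known layers): K_1 = 0 − 3.28×0 = 0; K_2 = 103.67932 − 3.28×(2.86 + 35.734) = −22.909.
Balance: K_1 − x×(3.28 − 2.68) = K_2, so x = (K_1 − K_2)/(3.28 − 2.68) = 22.909/0.6 = 38.2 km.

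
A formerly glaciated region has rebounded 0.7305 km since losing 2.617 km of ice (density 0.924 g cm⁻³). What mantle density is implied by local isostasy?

ρ_m = ρ_ice t / u = 0.924 × 2.617 km/0.7305 km = 3.31 g cm⁻³.

3.31 g cm⁻³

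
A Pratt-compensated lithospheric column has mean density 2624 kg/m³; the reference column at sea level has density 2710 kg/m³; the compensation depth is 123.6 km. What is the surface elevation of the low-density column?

4.05 km

ρ_ref D = ρ (D + h) → h = D (ρ_ref − ρ)/ρ.
h = 123.6 km × (2710 − 2624)/2624 = 4.05 km.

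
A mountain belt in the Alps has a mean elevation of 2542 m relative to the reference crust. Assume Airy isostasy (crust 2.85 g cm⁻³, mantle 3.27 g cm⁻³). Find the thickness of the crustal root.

By Archimedes' principle applied to the lithosphere: the weight of the topography is balanced by the buoyancy of the root, ρ_c h = (ρ_m − ρ_c) r.
r = h · ρ_c / (ρ_m − ρ_c) = 2542 m × 2.85 / (3.27 − 2.85) = 17200 m.

17200 m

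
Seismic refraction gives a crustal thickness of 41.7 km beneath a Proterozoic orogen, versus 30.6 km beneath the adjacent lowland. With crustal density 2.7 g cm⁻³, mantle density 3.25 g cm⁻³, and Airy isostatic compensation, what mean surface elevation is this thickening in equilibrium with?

1.88 km

Excess crust Δ = 41.7 km − 30.6 km = 11.1 km, split between elevation h and root r with h + r = Δ.
Airy balance ρ_c h = (ρ_m − ρ_c) r gives r = h ρ_c/(ρ_m − ρ_c), so h (1 + ρ_c/(ρ_m − ρ_c)) = Δ, i.e. h = Δ (ρ_m − ρ_c)/ρ_m.
h = 11.1 km × 0.55/3.25 = 1.88 km.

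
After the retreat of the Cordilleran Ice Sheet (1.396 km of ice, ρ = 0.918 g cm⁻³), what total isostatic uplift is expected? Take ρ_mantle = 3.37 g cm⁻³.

0.38 km

Removing the load lets mantle flow back in; uplift u satisfies ρ_ice t = ρ_m u.
u = t ρ_ice/ρ_m = 1.396 km × 0.918/3.37 = 0.38 km.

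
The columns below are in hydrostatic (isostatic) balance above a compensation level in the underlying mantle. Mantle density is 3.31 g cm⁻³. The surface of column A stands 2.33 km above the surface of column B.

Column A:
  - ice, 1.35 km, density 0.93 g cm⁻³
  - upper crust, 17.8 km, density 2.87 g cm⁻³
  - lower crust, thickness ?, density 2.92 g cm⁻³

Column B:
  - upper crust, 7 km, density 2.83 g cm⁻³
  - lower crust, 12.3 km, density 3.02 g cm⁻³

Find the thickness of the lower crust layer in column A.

9.22 km

Take the compensation level at the base of the deeper column (depth z_c below the surface of column A) and equate Σ ρ_i t_i down to z_c; mantle fills any gap and the z_c terms cancel.
Column A: 1.35×0.93 + 17.8×2.87 + x×2.92 + (z_c − 19.15 − x)×3.31
Column B: 2.33×0 + 7×2.83 + 12.3×3.02 + (z_c − 2.33 − 19.3)×3.31
The z_c×3.31 term appears on both sides and cancels. Collect the known terms of each column as K = Σ(ρt)_known − 3.31 × (depth of known layers): K_A = 52.3415 − 3.31×19.15 = −11.045; K_B = 56.956 − 3.31×(2.33 + 19.3) = −14.6393.
Balance: K_A − x×(3.31 − 2.92) = K_B, so x = (K_A − K_B)/(3.31 − 2.92) = 3.5943/0.39 = 9.22 km.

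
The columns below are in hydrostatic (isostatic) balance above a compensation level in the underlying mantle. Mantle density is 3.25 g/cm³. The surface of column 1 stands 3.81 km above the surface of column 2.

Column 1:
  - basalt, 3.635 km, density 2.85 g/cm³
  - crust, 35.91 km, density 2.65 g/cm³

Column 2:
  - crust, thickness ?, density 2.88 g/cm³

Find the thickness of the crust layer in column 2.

28.7 km

Take the compensation level at the base of the deeper column (depth z_c below the surface of column 1) and equate Σ ρ_i t_i down to z_c; mantle fills any gap and the z_c terms cancel.
Column 1: 3.635×2.85 + 35.91×2.65 + (z_c − 39.545)×3.25
Column 2: 3.81×0 + x×2.88 + (z_c − 3.81 − 0 − x)×3.25
The z_c×3.25 term appears on both sides and cancels. Collect the known terms of each column as K = Σ(ρt)_known − 3.25 × (depth of known layers): K_1 = 105.52125 − 3.25×39.545 = −23; K_2 = 0 − 3.25×(3.81 + 0) = −12.3825.
Balance: K_1 = K_2 − x×(3.25 − 2.88), so x = (K_2 − K_1)/(3.25 − 2.88) = 10.6175/0.37 = 28.7 km.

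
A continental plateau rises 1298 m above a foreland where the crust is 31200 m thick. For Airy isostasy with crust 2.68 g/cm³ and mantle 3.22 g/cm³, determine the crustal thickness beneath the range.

Root depth r = h ρ_c / (ρ_m − ρ_c) = 1298 m × 2.68 / 0.54 = 6442 m.
Total thickness = T + h + r = 31200 m + 1298 m + 6442 m = 38900 m.

38900 m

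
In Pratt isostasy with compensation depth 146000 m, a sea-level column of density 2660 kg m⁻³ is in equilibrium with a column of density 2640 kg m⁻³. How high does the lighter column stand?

1110 m

ρ_ref D = ρ (D + h) → h = D (ρ_ref − ρ)/ρ.
h = 146000 m × (2660 − 2640)/2640 = 1110 m.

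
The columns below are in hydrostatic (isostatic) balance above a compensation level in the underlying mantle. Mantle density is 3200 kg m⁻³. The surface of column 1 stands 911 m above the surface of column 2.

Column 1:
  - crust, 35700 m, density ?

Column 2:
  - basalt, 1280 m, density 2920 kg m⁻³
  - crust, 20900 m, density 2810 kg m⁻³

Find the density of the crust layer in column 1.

Take the compensation level at the base of the deeper column (depth z_c below the surface of column 1) and equate Σ ρ_i t_i down to z_c; mantle fills any gap and the z_c terms cancel.
Column 1: 35700×ρ + (z_c − 35700)×3200
Column 2: 911×0 + 1280×2920 + 20900×2810 + (z_c − 911 − 22180)×3200
The z_c×3200 term appears on both sides and cancels. Collect the known terms of each column as K = Σ(ρt)_known − 3200 × (depth of known layers): K_1 = 0 − 3200×35700 = −114240000; K_2 = 62466600 − 3200×(911 + 22180) = −11424600.
Balance: K_1 + 35700×ρ = K_2, so ρ = (K_2 − K_1)/35700 = 102815000/35700 = 2880 kg m⁻³.

2880 kg m⁻³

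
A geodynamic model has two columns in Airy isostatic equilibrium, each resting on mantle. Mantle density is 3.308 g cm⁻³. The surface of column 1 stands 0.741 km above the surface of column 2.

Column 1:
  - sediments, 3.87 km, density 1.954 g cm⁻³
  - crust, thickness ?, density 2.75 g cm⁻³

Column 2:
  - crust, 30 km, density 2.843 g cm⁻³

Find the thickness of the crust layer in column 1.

20 km

Take the compensation level at the base of the deeper column (depth z_c below the surface of column 1) and equate Σ ρ_i t_i down to z_c; mantle fills any gap and the z_c terms cancel.
Column 1: 3.87×1.954 + x×2.75 + (z_c − 3.87 − x)×3.308
Column 2: 0.741×0 + 30×2.843 + (z_c − 0.741 − 30)×3.308
The z_c×3.308 term appears on both sides and cancels. Collect the known terms of each column as K = Σ(ρt)_known − 3.308 × (depth of known layers): K_1 = 7.56198 − 3.308×3.87 = −5.23998; K_2 = 85.29 − 3.308×(0.741 + 30) = −16.401228.
Balance: K_1 − x×(3.308 − 2.75) = K_2, so x = (K_1 − K_2)/(3.308 − 2.75) = 11.1612/0.558 = 20 km.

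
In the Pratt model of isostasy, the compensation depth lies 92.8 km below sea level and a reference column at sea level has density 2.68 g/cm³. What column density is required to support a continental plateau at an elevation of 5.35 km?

Pratt balance: ρ_ref D = ρ (D + h).
ρ = ρ_ref D/(D + h) = 2.68 × 92.8 km/(92.8 km + 5.35 km) = 2.53 g/cm³.

2.53 g/cm³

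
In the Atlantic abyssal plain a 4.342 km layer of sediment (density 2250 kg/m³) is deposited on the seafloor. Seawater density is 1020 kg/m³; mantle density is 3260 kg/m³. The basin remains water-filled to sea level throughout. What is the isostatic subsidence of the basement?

2.38 km

Submarine loading: the sediment displaces seawater, and the subsidence is in turn flooded, so s (ρ_m − ρ_w) = t (ρ_sed − ρ_w).
s = 4.342 km × (2250 − 1020) / (3260 − 1020) = 2.38 km.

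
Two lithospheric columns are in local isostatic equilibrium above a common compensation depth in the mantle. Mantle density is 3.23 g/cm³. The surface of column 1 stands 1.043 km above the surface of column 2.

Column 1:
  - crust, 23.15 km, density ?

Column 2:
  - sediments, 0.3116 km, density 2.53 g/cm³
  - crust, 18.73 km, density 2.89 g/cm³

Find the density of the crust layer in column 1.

Take the compensation level at the base of the deeper column (depth z_c below the surface of column 1) and equate Σ ρ_i t_i down to z_c; mantle fills any gap and the z_c terms cancel.
Column 1: 23.15×ρ + (z_c − 23.15)×3.23
Column 2: 1.043×0 + 0.3116×2.53 + 18.73×2.89 + (z_c − 1.043 − 19.0416)×3.23
The z_c×3.23 term appears on both sides and cancels. Collect the known terms of each column as K = Σ(ρt)_known − 3.23 × (depth of known layers): K_1 = 0 − 3.23×23.15 = −74.7745; K_2 = 54.918048 − 3.23×(1.043 + 19.0416) = −9.95521.
Balance: K_1 + 23.15×ρ = K_2, so ρ = (K_2 − K_1)/23.15 = 64.8193/23.15 = 2.8 g/cm³.

2.8 g/cm³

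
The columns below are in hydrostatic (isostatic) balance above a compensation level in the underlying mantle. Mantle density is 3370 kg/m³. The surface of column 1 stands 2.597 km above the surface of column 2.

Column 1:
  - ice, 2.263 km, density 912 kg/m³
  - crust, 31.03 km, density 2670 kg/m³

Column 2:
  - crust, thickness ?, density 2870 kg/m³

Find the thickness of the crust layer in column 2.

Take the compensation level at the base of the deeper column (depth z_c below the surface of column 1) and equate Σ ρ_i t_i down to z_c; mantle fills any gap and the z_c terms cancel.
Column 1: 2.263×912 + 31.03×2670 + (z_c − 33.293)×3370
Column 2: 2.597×0 + x×2870 + (z_c − 2.597 − 0 − x)×3370
The z_c×3370 term appears on both sides and cancels. Collect the known terms of each column as K = Σ(ρt)_known − 3370 × (depth of known layers): K_1 = 84913.956 − 3370×33.293 = −27283.454; K_2 = 0 − 3370×(2.597 + 0) = −8751.89.
Balance: K_1 = K_2 − x×(3370 − 2870), so x = (K_2 − K_1)/(3370 − 2870) = 18531.6/500 = 37.1 km.

37.1 km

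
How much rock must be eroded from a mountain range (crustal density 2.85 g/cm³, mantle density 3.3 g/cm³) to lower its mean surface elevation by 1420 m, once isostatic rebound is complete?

Net drop Δ = e − u = e − e ρ_c/ρ_m = e (ρ_m − ρ_c)/ρ_m.
e = Δ ρ_m/(ρ_m − ρ_c) = 1420 m × 3.3/0.45 = 10400 m.

10400 m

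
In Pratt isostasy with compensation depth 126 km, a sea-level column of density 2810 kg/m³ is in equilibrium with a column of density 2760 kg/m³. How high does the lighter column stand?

2.28 km

ρ_ref D = ρ (D + h) → h = D (ρ_ref − ρ)/ρ.
h = 126 km × (2810 − 2760)/2760 = 2.28 km.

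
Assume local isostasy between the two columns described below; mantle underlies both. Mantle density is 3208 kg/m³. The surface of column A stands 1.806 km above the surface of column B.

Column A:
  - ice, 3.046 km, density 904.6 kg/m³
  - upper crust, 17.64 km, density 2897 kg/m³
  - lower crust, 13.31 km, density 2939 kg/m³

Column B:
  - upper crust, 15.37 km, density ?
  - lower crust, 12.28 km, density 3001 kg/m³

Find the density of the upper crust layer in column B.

2700 kg/m³

Take the compensation level at the base of the deeper column (depth z_c below the surface of column A) and equate Σ ρ_i t_i down to z_c; mantle fills any gap and the z_c terms cancel.
Column A: 3.046×904.6 + 17.64×2897 + 13.31×2939 + (z_c − 33.996)×3208
Column B: 1.806×0 + 15.37×ρ + 12.28×3001 + (z_c − 1.806 − 27.65)×3208
The z_c×3208 term appears on both sides and cancels. Collect the known terms of each column as K = Σ(ρt)_known − 3208 × (depth of known layers): K_A = 92976.5816 − 3208×33.996 = −16082.5864; K_B = 36852.28 − 3208×(1.806 + 27.65) = −57642.568.
Balance: K_A = K_B + 15.37×ρ, so ρ = (K_A − K_B)/15.37 = 41560/15.37 = 2700 kg/m³.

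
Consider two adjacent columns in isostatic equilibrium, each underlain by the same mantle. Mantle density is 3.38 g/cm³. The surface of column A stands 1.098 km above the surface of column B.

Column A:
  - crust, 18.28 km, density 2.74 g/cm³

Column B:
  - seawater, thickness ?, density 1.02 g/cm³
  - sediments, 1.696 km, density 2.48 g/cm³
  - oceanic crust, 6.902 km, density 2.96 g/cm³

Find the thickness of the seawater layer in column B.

1.51 km

Take the compensation level at the base of the deeper column (depth z_c below the surface of column A) and equate Σ ρ_i t_i down to z_c; mantle fills any gap and the z_c terms cancel.
Column A: 18.28×2.74 + (z_c − 18.28)×3.38
Column B: 1.098×0 + x×1.02 + 1.696×2.48 + 6.902×2.96 + (z_c − 1.098 − 8.598 − x)×3.38
The z_c×3.38 term appears on both sides and cancels. Collect the known terms of each column as K = Σ(ρt)_known − 3.38 × (depth of known layers): K_A = 50.0872 − 3.38×18.28 = −11.6992; K_B = 24.636 − 3.38×(1.098 + 8.598) = −8.13648.
Balance: K_A = K_B − x×(3.38 − 1.02), so x = (K_B − K_A)/(3.38 − 1.02) = 3.56272/2.36 = 1.51 km.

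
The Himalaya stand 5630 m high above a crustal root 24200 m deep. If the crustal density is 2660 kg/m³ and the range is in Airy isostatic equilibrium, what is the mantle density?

3280 kg/m³

Airy balance: ρ_c h = (ρ_m − ρ_c) r → ρ_m = ρ_c (1 + h/r).
ρ_m = 2660 × (1 + 5630 m/24200 m) = 3280 kg/m³.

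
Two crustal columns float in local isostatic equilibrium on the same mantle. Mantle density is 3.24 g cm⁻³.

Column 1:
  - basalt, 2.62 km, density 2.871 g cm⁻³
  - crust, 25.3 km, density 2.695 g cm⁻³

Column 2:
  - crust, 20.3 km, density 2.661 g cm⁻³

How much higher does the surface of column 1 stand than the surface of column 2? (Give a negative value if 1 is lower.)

For any compensation level in the mantle, the mantle terms cancel and isostasy reduces to e = (Σt_1 − Σt_2) − (Σ(ρt)_1 − Σ(ρt)_2) / ρ_m.
Σt_1 = 27.92 km; Σt_2 = 20.3 km; Σ(ρt)_1 = 75.70552; Σ(ρt)_2 = 54.0183 (in km·g cm⁻³).
e = (27.92 − 20.3) − (75.70552 − 54.0183) / 3.24 = 0.926 km.

0.926 km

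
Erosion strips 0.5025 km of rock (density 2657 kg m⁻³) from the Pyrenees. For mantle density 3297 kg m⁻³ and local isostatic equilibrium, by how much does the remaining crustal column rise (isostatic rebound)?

Unloading: uplift u = e ρ_c/ρ_m = 0.5025 km × 2657/3297 = 0.405 km.

0.405 km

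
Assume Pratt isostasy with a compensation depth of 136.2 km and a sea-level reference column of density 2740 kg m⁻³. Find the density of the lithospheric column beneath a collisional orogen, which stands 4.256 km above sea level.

Pratt balance: ρ_ref D = ρ (D + h).
ρ = ρ_ref D/(D + h) = 2740 × 136.2 km/(136.2 km + 4.256 km) = 2660 kg m⁻³.

2660 kg m⁻³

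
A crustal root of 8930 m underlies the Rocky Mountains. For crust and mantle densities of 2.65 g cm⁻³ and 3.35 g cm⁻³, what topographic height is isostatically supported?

In Airy isostatic equilibrium: ρ_c h = (ρ_m − ρ_c) r.
h = r (ρ_m − ρ_c) / ρ_c = 8930 m × (3.35 − 2.65) / 2.65 = 2360 m.

2360 m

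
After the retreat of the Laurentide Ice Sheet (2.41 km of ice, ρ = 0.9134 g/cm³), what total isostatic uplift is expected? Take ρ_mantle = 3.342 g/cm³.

Removing the load lets mantle flow back in; uplift u satisfies ρ_ice t = ρ_m u.
u = t ρ_ice/ρ_m = 2.41 km × 0.9134/3.342 = 0.659 km.

0.659 km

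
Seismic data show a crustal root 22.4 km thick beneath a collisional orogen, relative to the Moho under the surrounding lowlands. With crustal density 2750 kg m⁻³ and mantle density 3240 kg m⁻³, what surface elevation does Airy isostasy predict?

Isostatic balance requires: ρ_c h = (ρ_m − ρ_c) r.
h = r (ρ_m − ρ_c) / ρ_c = 22.4 km × (3240 − 2750) / 2750 = 3.99 km.

3.99 km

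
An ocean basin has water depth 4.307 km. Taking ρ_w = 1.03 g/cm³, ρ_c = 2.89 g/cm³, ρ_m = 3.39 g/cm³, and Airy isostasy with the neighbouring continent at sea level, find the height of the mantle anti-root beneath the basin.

16 km

By Archimedes' principle applied to the lithosphere: replacing crust with seawater at the top is compensated by replacing crust with mantle at the base: d (ρ_c − ρ_w) = a (ρ_m − ρ_c).
a = d (ρ_c − ρ_w)/(ρ_m − ρ_c) = 4.307 km × 1.86/0.5 = 16 km.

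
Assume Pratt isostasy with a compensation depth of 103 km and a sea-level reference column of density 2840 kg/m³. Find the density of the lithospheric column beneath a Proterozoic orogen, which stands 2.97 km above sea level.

Pratt balance: ρ_ref D = ρ (D + h).
ρ = ρ_ref D/(D + h) = 2840 × 103 km/(103 km + 2.97 km) = 2760 kg/m³.

2760 kg/m³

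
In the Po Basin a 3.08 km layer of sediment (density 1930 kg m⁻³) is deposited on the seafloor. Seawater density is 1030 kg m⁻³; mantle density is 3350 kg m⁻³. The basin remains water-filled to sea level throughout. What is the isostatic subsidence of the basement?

1.19 km

Submarine loading: the sediment displaces seawater, and the subsidence is in turn flooded, so s (ρ_m − ρ_w) = t (ρ_sed − ρ_w).
s = 3.08 km × (1930 − 1030) / (3350 − 1030) = 1.19 km.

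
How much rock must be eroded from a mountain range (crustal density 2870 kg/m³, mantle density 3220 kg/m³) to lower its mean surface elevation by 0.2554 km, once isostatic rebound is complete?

2.35 km

Net drop Δ = e − u = e − e ρ_c/ρ_m = e (ρ_m − ρ_c)/ρ_m.
e = Δ ρ_m/(ρ_m − ρ_c) = 0.2554 km × 3220/350 = 2.35 km.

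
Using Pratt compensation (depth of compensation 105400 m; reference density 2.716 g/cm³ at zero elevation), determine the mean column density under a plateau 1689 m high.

2.67 g/cm³

Pratt balance: ρ_ref D = ρ (D + h).
ρ = ρ_ref D/(D + h) = 2.716 × 105400 m/(105400 m + 1689 m) = 2.67 g/cm³.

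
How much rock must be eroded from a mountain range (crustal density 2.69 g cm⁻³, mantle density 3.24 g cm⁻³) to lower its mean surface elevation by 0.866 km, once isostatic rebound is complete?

Net drop Δ = e − u = e − e ρ_c/ρ_m = e (ρ_m − ρ_c)/ρ_m.
e = Δ ρ_m/(ρ_m − ρ_c) = 0.866 km × 3.24/0.55 = 5.1 km.

5.1 km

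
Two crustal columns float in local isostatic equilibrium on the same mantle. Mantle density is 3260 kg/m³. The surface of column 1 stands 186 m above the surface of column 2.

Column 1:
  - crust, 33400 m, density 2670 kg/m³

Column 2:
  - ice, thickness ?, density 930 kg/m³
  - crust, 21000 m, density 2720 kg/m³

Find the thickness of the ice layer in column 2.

Take the compensation level at the base of the deeper column (depth z_c below the surface of column 1) and equate Σ ρ_i t_i down to z_c; mantle fills any gap and the z_c terms cancel.
Column 1: 33400×2670 + (z_c − 33400)×3260
Column 2: 186×0 + x×930 + 21000×2720 + (z_c − 186 − 21000 − x)×3260
The z_c×3260 term appears on both sides and cancels. Collect the known terms of each column as K = Σ(ρt)_known − 3260 × (depth of known layers): K_1 = 89178000 − 3260×33400 = −19706000; K_2 = 57120000 − 3260×(186 + 21000) = −11946360.
Balance: K_1 = K_2 − x×(3260 − 930), so x = (K_2 − K_1)/(3260 − 930) = 7759640/2330 = 3330 m.

3330 m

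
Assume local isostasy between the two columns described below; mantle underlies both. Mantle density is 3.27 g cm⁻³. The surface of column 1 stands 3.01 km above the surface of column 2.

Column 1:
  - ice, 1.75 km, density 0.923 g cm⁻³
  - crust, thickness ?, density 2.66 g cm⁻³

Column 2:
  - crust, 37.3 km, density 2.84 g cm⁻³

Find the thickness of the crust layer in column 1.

Take the compensation level at the base of the deeper column (depth z_c below the surface of column 1) and equate Σ ρ_i t_i down to z_c; mantle fills any gap and the z_c terms cancel.
Column 1: 1.75×0.923 + x×2.66 + (z_c − 1.75 − x)×3.27
Column 2: 3.01×0 + 37.3×2.84 + (z_c − 3.01 − 37.3)×3.27
The z_c×3.27 term appears on both sides and cancels. Collect the known terms of each column as K = Σ(ρt)_known − 3.27 × (depth of known layers): K_1 = 1.61525 − 3.27×1.75 = −4.10725; K_2 = 105.932 − 3.27×(3.01 + 37.3) = −25.8817.
Balance: K_1 − x×(3.27 − 2.66) = K_2, so x = (K_1 − K_2)/(3.27 − 2.66) = 21.7744/0.61 = 35.7 km.

35.7 km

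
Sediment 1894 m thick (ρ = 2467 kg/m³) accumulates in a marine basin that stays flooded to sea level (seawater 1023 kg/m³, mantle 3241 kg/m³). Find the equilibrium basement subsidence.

Submarine loading: the sediment displaces seawater, and the subsidence is in turn flooded, so s (ρ_m − ρ_w) = t (ρ_sed − ρ_w).
s = 1894 m × (2467 − 1023) / (3241 − 1023) = 1230 m.

1230 m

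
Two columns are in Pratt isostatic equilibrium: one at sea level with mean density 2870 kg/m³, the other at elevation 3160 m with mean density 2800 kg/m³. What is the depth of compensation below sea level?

ρ_ref D = ρ (D + h) → D (ρ_ref − ρ) = ρ h.
D = ρ h/(ρ_ref − ρ) = 2800 × 3160 m/(2870 − 2800) = 126000 m.

126000 m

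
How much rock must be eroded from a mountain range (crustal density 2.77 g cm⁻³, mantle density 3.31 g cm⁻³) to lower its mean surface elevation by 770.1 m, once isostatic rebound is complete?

Net drop Δ = e − u = e − e ρ_c/ρ_m = e (ρ_m − ρ_c)/ρ_m.
e = Δ ρ_m/(ρ_m − ρ_c) = 770.1 m × 3.31/0.54 = 4720 m.

4720 m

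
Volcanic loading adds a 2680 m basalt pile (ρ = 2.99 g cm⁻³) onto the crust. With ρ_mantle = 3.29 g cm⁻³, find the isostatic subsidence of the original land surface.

Subaerial loading: s = t ρ_load / ρ_m.
s = 2680 m × 2.99/3.29 = 2440 m.

2440 m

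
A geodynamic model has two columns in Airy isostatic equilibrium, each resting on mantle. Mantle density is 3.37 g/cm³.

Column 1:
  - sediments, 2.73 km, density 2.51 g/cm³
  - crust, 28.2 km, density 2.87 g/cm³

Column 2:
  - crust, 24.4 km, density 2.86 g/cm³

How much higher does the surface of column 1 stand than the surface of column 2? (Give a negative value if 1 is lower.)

For any compensation level in the mantle, the mantle terms cancel and isostasy reduces to e = (Σt_1 − Σt_2) − (Σ(ρt)_1 − Σ(ρt)_2) / ρ_m.
Σt_1 = 30.93 km; Σt_2 = 24.4 km; Σ(ρt)_1 = 87.7863; Σ(ρt)_2 = 69.784 (in km·g/cm³).
e = (30.93 − 24.4) − (87.7863 − 69.784) / 3.37 = 1.19 km.

1.19 km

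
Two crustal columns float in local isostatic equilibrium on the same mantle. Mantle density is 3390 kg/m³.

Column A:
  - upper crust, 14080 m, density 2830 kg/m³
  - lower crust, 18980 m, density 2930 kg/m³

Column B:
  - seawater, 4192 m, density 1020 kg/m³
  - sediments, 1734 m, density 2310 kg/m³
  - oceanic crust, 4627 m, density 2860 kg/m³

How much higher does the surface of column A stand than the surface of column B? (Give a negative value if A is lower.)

For any compensation level in the mantle, the mantle terms cancel and isostasy reduces to e = (Σt_A − Σt_B) − (Σ(ρt)_A − Σ(ρt)_B) / ρ_m.
Σt_A = 33060 m; Σt_B = 10553 m; Σ(ρt)_A = 95457800; Σ(ρt)_B = 21514600 (in m·kg/m³).
e = (33060 − 10553) − (95457800 − 21514600) / 3390 = 695 m.

695 m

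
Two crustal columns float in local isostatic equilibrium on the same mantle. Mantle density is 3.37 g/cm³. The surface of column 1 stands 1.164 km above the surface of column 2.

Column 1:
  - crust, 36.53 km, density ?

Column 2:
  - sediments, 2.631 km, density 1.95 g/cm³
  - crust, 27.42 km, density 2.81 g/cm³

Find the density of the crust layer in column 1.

Take the compensation level at the base of the deeper column (depth z_c below the surface of column 1) and equate Σ ρ_i t_i down to z_c; mantle fills any gap and the z_c terms cancel.
Column 1: 36.53×ρ + (z_c − 36.53)×3.37
Column 2: 1.164×0 + 2.631×1.95 + 27.42×2.81 + (z_c − 1.164 − 30.051)×3.37
The z_c×3.37 term appears on both sides and cancels. Collect the known terms of each column as K = Σ(ρt)_known − 3.37 × (depth of known layers): K_1 = 0 − 3.37×36.53 = −123.1061; K_2 = 82.18065 − 3.37×(1.164 + 30.051) = −23.0139.
Balance: K_1 + 36.53×ρ = K_2, so ρ = (K_2 − K_1)/36.53 = 100.092/36.53 = 2.74 g/cm³.

2.74 g/cm³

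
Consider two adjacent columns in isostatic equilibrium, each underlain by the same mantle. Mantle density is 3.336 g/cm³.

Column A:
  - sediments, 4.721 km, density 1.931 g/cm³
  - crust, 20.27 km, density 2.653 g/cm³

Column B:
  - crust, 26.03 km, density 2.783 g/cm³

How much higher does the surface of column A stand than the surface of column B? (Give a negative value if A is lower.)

1.82 km

For any compensation level in the mantle, the mantle terms cancel and isostasy reduces to e = (Σt_A − Σt_B) − (Σ(ρt)_A − Σ(ρt)_B) / ρ_m.
Σt_A = 24.991 km; Σt_B = 26.03 km; Σ(ρt)_A = 62.892561; Σ(ρt)_B = 72.44149 (in km·g/cm³).
e = (24.991 − 26.03) − (62.892561 − 72.44149) / 3.336 = 1.82 km.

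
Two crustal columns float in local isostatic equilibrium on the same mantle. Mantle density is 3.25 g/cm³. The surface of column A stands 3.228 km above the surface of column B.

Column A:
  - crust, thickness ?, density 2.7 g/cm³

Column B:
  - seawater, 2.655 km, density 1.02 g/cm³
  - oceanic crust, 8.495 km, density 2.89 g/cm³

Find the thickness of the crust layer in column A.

Take the compensation level at the base of the deeper column (depth z_c below the surface of column A) and equate Σ ρ_i t_i down to z_c; mantle fills any gap and the z_c terms cancel.
Column A: x×2.7 + (z_c − 0 − x)×3.25
Column B: 3.228×0 + 2.655×1.02 + 8.495×2.89 + (z_c − 3.228 − 11.15)×3.25
The z_c×3.25 term appears on both sides and cancels. Collect the known terms of each column as K = Σ(ρt)_known − 3.25 × (depth of known layers): K_A = 0 − 3.25×0 = 0; K_B = 27.25865 − 3.25×(3.228 + 11.15) = −19.46985.
Balance: K_A − x×(3.25 − 2.7) = K_B, so x = (K_A − K_B)/(3.25 − 2.7) = 19.4698/0.55 = 35.4 km.

35.4 km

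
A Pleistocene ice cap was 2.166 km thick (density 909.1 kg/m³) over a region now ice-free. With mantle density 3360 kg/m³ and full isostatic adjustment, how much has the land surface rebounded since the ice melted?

Removing the load lets mantle flow back in; uplift u satisfies ρ_ice t = ρ_m u.
u = t ρ_ice/ρ_m = 2.166 km × 909.1/3360 = 0.586 km.

0.586 km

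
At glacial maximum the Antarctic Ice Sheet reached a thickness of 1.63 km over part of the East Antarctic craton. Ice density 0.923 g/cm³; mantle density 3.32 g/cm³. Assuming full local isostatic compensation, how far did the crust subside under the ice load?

Balancing pressure at the compensation depth: the ice load ρ_ice t is balanced by mantle displaced below, ρ_m s.
s = t ρ_ice / ρ_m = 1.63 km × 0.923/3.32 = 0.453 km.

0.453 km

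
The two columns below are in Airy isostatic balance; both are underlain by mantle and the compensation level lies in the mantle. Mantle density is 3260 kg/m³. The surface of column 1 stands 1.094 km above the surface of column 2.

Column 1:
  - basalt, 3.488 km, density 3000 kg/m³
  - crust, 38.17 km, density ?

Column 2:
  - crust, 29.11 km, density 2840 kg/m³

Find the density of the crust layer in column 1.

2870 kg/m³

Take the compensation level at the base of the deeper column (depth z_c below the surface of column 1) and equate Σ ρ_i t_i down to z_c; mantle fills any gap and the z_c terms cancel.
Column 1: 3.488×3000 + 38.17×ρ + (z_c − 41.658)×3260
Column 2: 1.094×0 + 29.11×2840 + (z_c − 1.094 − 29.11)×3260
The z_c×3260 term appears on both sides and cancels. Collect the known terms of each column as K = Σ(ρt)_known − 3260 × (depth of known layers): K_1 = 10464 − 3260×41.658 = −125341.08; K_2 = 82672.4 − 3260×(1.094 + 29.11) = −15792.64.
Balance: K_1 + 38.17×ρ = K_2, so ρ = (K_2 − K_1)/38.17 = 109548/38.17 = 2870 kg/m³.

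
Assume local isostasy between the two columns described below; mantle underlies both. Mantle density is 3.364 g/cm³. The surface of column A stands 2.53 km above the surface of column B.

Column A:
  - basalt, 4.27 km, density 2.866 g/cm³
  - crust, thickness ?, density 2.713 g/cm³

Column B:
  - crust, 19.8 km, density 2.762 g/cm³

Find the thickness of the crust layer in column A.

28.1 km

Take the compensation level at the base of the deeper column (depth z_c below the surface of column A) and equate Σ ρ_i t_i down to z_c; mantle fills any gap and the z_c terms cancel.
Column A: 4.27×2.866 + x×2.713 + (z_c − 4.27 − x)×3.364
Column B: 2.53×0 + 19.8×2.762 + (z_c − 2.53 − 19.8)×3.364
The z_c×3.364 term appears on both sides and cancels. Collect the known terms of each column as K = Σ(ρt)_known − 3.364 × (depth of known layers): K_A = 12.23782 − 3.364×4.27 = −2.12646; K_B = 54.6876 − 3.364×(2.53 + 19.8) = −20.43052.
Balance: K_A − x×(3.364 − 2.713) = K_B, so x = (K_A − K_B)/(3.364 − 2.713) = 18.3041/0.651 = 28.1 km.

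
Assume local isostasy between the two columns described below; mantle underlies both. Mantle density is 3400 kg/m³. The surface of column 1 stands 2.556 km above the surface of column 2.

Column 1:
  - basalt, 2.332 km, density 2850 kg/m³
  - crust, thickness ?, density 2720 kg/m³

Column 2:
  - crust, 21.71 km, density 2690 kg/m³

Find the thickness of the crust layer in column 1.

33.6 km

Take the compensation level at the base of the deeper column (depth z_c below the surface of column 1) and equate Σ ρ_i t_i down to z_c; mantle fills any gap and the z_c terms cancel.
Column 1: 2.332×2850 + x×2720 + (z_c − 2.332 − x)×3400
Column 2: 2.556×0 + 21.71×2690 + (z_c − 2.556 − 21.71)×3400
The z_c×3400 term appears on both sides and cancels. Collect the known terms of each column as K = Σ(ρt)_known − 3400 × (depth of known layers): K_1 = 6646.2 − 3400×2.332 = −1282.6; K_2 = 58399.9 − 3400×(2.556 + 21.71) = −24104.5.
Balance: K_1 − x×(3400 − 2720) = K_2, so x = (K_1 − K_2)/(3400 − 2720) = 22821.9/680 = 33.6 km.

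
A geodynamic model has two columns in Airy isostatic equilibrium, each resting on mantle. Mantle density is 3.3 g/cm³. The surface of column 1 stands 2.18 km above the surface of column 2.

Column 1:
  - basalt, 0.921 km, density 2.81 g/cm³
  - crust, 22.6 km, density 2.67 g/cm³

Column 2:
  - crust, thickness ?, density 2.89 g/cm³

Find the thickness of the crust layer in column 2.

Take the compensation level at the base of the deeper column (depth z_c below the surface of column 1) and equate Σ ρ_i t_i down to z_c; mantle fills any gap and the z_c terms cancel.
Column 1: 0.921×2.81 + 22.6×2.67 + (z_c − 23.521)×3.3
Column 2: 2.18×0 + x×2.89 + (z_c − 2.18 − 0 − x)×3.3
The z_c×3.3 term appears on both sides and cancels. Collect the known terms of each column as K = Σ(ρt)_known − 3.3 × (depth of known layers): K_1 = 62.93001 − 3.3×23.521 = −14.68929; K_2 = 0 − 3.3×(2.18 + 0) = −7.194.
Balance: K_1 = K_2 − x×(3.3 − 2.89), so x = (K_2 − K_1)/(3.3 − 2.89) = 7.49529/0.41 = 18.3 km.

18.3 km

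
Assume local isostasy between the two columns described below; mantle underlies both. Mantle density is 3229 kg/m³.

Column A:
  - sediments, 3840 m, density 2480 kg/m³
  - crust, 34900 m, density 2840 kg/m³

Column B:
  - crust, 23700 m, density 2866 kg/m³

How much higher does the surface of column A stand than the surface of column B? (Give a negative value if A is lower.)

For any compensation level in the mantle, the mantle terms cancel and isostasy reduces to e = (Σt_A − Σt_B) − (Σ(ρt)_A − Σ(ρt)_B) / ρ_m.
Σt_A = 38740 m; Σt_B = 23700 m; Σ(ρt)_A = 108639200; Σ(ρt)_B = 67924200 (in m·kg/m³).
e = (38740 − 23700) − (108639200 − 67924200) / 3229 = 2430 m.

2430 m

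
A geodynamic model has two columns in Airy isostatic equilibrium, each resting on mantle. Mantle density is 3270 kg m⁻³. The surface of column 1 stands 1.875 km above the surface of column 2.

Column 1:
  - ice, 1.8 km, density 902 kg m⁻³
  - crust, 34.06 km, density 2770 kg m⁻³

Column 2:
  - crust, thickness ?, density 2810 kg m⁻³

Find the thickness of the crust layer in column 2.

33 km

Take the compensation level at the base of the deeper column (depth z_c below the surface of column 1) and equate Σ ρ_i t_i down to z_c; mantle fills any gap and the z_c terms cancel.
Column 1: 1.8×902 + 34.06×2770 + (z_c − 35.86)×3270
Column 2: 1.875×0 + x×2810 + (z_c − 1.875 − 0 − x)×3270
The z_c×3270 term appears on both sides and cancels. Collect the known terms of each column as K = Σ(ρt)_known − 3270 × (depth of known layers): K_1 = 95969.8 − 3270×35.86 = −21292.4; K_2 = 0 − 3270×(1.875 + 0) = −6131.25.
Balance: K_1 = K_2 − x×(3270 − 2810), so x = (K_2 − K_1)/(3270 − 2810) = 15161.1/460 = 33 km.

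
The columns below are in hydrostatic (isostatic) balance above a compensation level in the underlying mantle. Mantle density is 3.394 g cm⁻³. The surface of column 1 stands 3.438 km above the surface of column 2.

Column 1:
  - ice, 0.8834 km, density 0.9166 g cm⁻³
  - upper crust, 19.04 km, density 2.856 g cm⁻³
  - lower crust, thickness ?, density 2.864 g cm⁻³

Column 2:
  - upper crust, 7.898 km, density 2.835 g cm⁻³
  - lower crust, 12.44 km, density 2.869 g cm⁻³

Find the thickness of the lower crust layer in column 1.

Take the compensation level at the base of the deeper column (depth z_c below the surface of column 1) and equate Σ ρ_i t_i down to z_c; mantle fills any gap and the z_c terms cancel.
Column 1: 0.8834×0.9166 + 19.04×2.856 + x×2.864 + (z_c − 19.9234 − x)×3.394
Column 2: 3.438×0 + 7.898×2.835 + 12.44×2.869 + (z_c − 3.438 − 20.338)×3.394
The z_c×3.394 term appears on both sides and cancels. Collect the known terms of each column as K = Σ(ρt)_known − 3.394 × (depth of known layers): K_1 = 55.1879644 − 3.394×19.9234 = −12.4320552; K_2 = 58.08119 − 3.394×(3.438 + 20.338) = −22.614554.
Balance: K_1 − x×(3.394 − 2.864) = K_2, so x = (K_1 − K_2)/(3.394 − 2.864) = 10.1825/0.53 = 19.2 km.

19.2 km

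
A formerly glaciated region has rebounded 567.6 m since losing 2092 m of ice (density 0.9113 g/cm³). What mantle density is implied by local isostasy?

3.36 g/cm³

ρ_m = ρ_ice t / u = 0.9113 × 2092 m/567.6 m = 3.36 g/cm³.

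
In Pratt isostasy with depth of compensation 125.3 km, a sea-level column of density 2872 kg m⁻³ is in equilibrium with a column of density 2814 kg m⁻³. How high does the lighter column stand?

ρ_ref D = ρ (D + h) → h = D (ρ_ref − ρ)/ρ.
h = 125.3 km × (2872 − 2814)/2814 = 2.58 km.

2.58 km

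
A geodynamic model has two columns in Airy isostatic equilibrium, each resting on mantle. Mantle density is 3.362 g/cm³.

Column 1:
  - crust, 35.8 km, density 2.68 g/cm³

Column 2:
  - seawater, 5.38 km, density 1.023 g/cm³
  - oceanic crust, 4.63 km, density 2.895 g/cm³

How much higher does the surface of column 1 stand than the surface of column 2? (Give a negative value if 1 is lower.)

For any compensation level in the mantle, the mantle terms cancel and isostasy reduces to e = (Σt_1 − Σt_2) − (Σ(ρt)_1 − Σ(ρt)_2) / ρ_m.
Σt_1 = 35.8 km; Σt_2 = 10.01 km; Σ(ρt)_1 = 95.944; Σ(ρt)_2 = 18.90759 (in km·g/cm³).
e = (35.8 − 10.01) − (95.944 − 18.90759) / 3.362 = 2.88 km.

2.88 km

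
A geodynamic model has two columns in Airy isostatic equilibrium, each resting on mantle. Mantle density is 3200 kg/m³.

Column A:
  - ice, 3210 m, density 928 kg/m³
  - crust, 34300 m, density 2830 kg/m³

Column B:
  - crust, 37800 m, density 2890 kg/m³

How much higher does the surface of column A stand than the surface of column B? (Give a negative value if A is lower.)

2580 m

For any compensation level in the mantle, the mantle terms cancel and isostasy reduces to e = (Σt_A − Σt_B) − (Σ(ρt)_A − Σ(ρt)_B) / ρ_m.
Σt_A = 37510 m; Σt_B = 37800 m; Σ(ρt)_A = 100047880; Σ(ρt)_B = 109242000 (in m·kg/m³).
e = (37510 − 37800) − (100047880 − 109242000) / 3200 = 2580 m.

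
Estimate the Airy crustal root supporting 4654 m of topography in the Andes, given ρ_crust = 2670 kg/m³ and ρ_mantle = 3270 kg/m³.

By Archimedes' principle applied to the lithosphere: the weight of the topography is balanced by the buoyancy of the root, ρ_c h = (ρ_m − ρ_c) r.
r = h · ρ_c / (ρ_m − ρ_c) = 4654 m × 2670 / (3270 − 2670) = 20700 m.

20700 m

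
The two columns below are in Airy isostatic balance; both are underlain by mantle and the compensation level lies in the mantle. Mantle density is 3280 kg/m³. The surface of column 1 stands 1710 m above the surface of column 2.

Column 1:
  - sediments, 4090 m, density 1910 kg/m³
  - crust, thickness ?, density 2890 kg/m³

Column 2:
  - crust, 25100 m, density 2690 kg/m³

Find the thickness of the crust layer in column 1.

38000 m

Take the compensation level at the base of the deeper column (depth z_c below the surface of column 1) and equate Σ ρ_i t_i down to z_c; mantle fills any gap and the z_c terms cancel.
Column 1: 4090×1910 + x×2890 + (z_c − 4090 − x)×3280
Column 2: 1710×0 + 25100×2690 + (z_c − 1710 − 25100)×3280
The z_c×3280 term appears on both sides and cancels. Collect the known terms of each column as K = Σ(ρt)_known − 3280 × (depth of known layers): K_1 = 7811900 − 3280×4090 = −5603300; K_2 = 67519000 − 3280×(1710 + 25100) = −20417800.
Balance: K_1 − x×(3280 − 2890) = K_2, so x = (K_1 − K_2)/(3280 − 2890) = 14814500/390 = 38000 m.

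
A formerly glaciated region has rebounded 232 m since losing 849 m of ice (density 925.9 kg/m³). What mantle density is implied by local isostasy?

3390 kg/m³

ρ_m = ρ_ice t / u = 925.9 × 849 m/232 m = 3390 kg/m³.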